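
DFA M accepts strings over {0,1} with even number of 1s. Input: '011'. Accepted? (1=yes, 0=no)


DFA has 2 states: q_even (start, accept=yes) and q_odd
Processing string '011' character by character:
  Position 0: read '0', 1-count=0 -> q_even (no change)
  Position 1: read '1', 1-count=1 -> q_odd
  Position 2: read '1', 1-count=2 -> q_even
Final state: q_even, total 1s = 2 (even); the DFA requires an even count -> accept

1


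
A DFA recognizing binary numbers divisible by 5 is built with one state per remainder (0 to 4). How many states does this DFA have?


Divisibility by 5 is tracked via the remainder mod 5: 0, 1, ..., 4
The construction assigns one state to each remainder
Number of remainders = 5

5


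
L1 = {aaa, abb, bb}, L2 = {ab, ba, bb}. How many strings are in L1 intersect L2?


L1 = {aaa, abb, bb}
L2 = {ab, ba, bb}
Checking each string in L1 against L2:
  'aaa': in L2? No
  'abb': in L2? No
  'bb': in L2? Yes
Intersection = {bb}
|L1 ∩ L2| = 1

1


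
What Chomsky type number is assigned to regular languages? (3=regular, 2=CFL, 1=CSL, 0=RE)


Chomsky hierarchy levels:
  Type 3: Regular (DFA/NFA/regex)
  Type 2: Context-free (PDA)
  Type 1: Context-sensitive
  Type 0: Recursively enumerable (TM)
'regular' corresponds to Type 3

3


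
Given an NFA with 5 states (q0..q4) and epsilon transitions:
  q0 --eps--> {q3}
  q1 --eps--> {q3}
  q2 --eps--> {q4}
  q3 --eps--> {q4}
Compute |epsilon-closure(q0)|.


Starting from q0
Initialize closure = {q0}
Follow epsilon from q0 -> add q3
Follow epsilon from q3 -> add q4
Final closure: {q0, q3, q4}
Size = 3

3


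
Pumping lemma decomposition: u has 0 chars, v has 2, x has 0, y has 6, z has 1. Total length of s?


|s| = |u| + |v| + |x| + |y| + |z|
= 0 + 2 + 0 + 6 + 1
= 2 + 0 + 7
= 2 + 7
= 9

9


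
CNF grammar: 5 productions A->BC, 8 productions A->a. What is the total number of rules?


CNF allows two rule forms:
  A -> BC (binary): 5 rules
  A -> a (terminal): 8 rules
Total = 5 + 8 = 13

13


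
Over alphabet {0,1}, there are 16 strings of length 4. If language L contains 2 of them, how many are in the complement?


Alphabet: {0,1}
String length: 4
Total strings of length 4 = 2^4 = 16
Strings in L = 2
Complement = total - |L|
= 16 - 2
= 14

14


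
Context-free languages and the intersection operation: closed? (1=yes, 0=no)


CFL closure properties:
  Closed under: union, concatenation, Kleene star
  NOT closed under: intersection, complement
Operation 'intersection' is in not-closed list -> No (not closed)

0


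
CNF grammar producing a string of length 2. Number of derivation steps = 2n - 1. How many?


Chomsky Normal Form derivation:
String length n = 2
Each step either:
  - Splits a nonterminal into two (n-1 such steps)
  - Converts a nonterminal to terminal (n such steps)
Total = (n-1) + n = 2n - 1
= 2(2) - 1
= 4 - 1
= 3

3


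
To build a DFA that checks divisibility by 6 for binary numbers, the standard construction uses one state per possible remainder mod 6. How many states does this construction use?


Divisibility by 6 is tracked via the remainder mod 6: 0, 1, ..., 5
The construction assigns one state to each remainder
Number of remainders = 6

6


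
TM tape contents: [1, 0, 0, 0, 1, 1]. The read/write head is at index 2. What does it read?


Tape: [1, 0, 0, 0, 1, 1]
Positions: 0 1 2 3 4 5
Values:    1 0 0 0 1 1
Head at position 2
tape[2] = 0

0


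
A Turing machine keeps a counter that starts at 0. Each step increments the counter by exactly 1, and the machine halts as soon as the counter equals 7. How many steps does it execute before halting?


Counter starts at 0. Counting sequence:
  Step 1: counter = 1
  Step 2: counter = 2
  Step 3: counter = 3
  Step 4: counter = 4
  Step 5: counter = 5
  Step 6: counter = 6
  Step 7: counter = 7
Counter reached 7 -> halt
Total steps = 7

7


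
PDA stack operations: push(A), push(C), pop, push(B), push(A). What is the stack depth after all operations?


Tracing stack operations:
  push(A) -> stack = [A], depth=1
  push(C) -> stack = [A,C], depth=2
  pop -> removed C, stack = [A], depth=1
  push(B) -> stack = [A,B], depth=2
  push(A) -> stack = [A,B,A], depth=3
Final depth = 3

3


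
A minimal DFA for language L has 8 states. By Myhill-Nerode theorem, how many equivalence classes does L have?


Myhill-Nerode theorem:
Number of equivalence classes = number of states in minimal DFA
Minimal DFA states = 8
Therefore equivalence classes = 8

8


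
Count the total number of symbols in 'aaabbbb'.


String: 'aaabbbb'
Counting characters:
  'a' appears 3 time(s)
  'b' appears 4 time(s)
Total length = 3 + 4 = 7

7


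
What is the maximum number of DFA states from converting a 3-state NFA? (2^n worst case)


NFA has 3 states
Subset construction: each DFA state = subset of NFA states
Maximum subsets = 2^3
2^3 = 8

8


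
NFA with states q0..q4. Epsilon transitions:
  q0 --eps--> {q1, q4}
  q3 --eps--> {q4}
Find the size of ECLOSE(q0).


Starting from q0
Initialize closure = {q0}
Follow epsilon from q0 -> add q1
Follow epsilon from q0 -> add q4
Final closure: {q0, q1, q4}
Size = 3

3


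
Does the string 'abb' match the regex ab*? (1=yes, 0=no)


Pattern: ab*
String: 'abb'
Pattern requires: exactly one 'a' followed by zero or more 'b's
First char is 'a' -> OK
Rest 'bb': all b's? Yes
Result: 1

1


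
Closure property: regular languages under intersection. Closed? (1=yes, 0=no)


Regular languages are closed under:
- Union (DFA product construction)
- Intersection (DFA product construction)
- Complement (swap accept/reject states)
- Concatenation (NFA construction)
- Kleene star (NFA construction)
intersection is in this list
Therefore: closed

1


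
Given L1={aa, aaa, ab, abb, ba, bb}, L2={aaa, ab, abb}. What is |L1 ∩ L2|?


L1 = {aa, aaa, ab, abb, ba, bb}
L2 = {aaa, ab, abb}
Checking each string in L1 against L2:
  'aa': in L2? No
  'aaa': in L2? Yes
  'ab': in L2? Yes
  'abb': in L2? Yes
  'ba': in L2? No
  'bb': in L2? No
Intersection = {aaa, ab, abb}
|L1 ∩ L2| = 3

3


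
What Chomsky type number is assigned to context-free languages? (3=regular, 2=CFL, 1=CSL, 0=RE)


Chomsky hierarchy levels:
  Type 3: Regular (DFA/NFA/regex)
  Type 2: Context-free (PDA)
  Type 1: Context-sensitive
  Type 0: Recursively enumerable (TM)
'context-free' corresponds to Type 2

2


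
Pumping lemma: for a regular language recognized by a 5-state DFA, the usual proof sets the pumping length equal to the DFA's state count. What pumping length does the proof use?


Pumping lemma for regular languages (standard proof):
Take p = |Q|, the number of DFA states.
Any string of length >= |Q| passes through |Q|+1 states while reading its first |Q| symbols,
so by pigeonhole some state repeats, giving the loop that can be pumped.
Here |Q| = 5
Therefore the proof uses p = 5

5


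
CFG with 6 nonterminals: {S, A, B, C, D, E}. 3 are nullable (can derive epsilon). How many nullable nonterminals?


Nonterminals: {S, A, B, C, D, E}
A nonterminal is nullable if it can derive epsilon
Counting nullable nonterminals: 3
Total nullable = 3

3


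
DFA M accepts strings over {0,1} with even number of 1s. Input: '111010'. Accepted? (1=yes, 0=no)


DFA has 2 states: q_even (start, accept=yes) and q_odd
Processing string '111010' character by character:
  Position 0: read '1', 1-count=1 -> q_odd
  Position 1: read '1', 1-count=2 -> q_even
  Position 2: read '1', 1-count=3 -> q_odd
  Position 3: read '0', 1-count=3 -> q_odd (no change)
  Position 4: read '1', 1-count=4 -> q_even
  Position 5: read '0', 1-count=4 -> q_even (no change)
Final state: q_even, total 1s = 4 (even); the DFA requires an even count -> accept

1


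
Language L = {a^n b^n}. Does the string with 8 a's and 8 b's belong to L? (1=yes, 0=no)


Language requires equal numbers of a's and b's
PDA pushes for each 'a', pops for each 'b'
Number of a's = 8
Number of b's = 8
8 == 8 -> Accept

1


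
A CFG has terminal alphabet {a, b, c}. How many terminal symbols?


Terminal symbols: a, b, c
Counting each: a (#1), b (#2), c (#3)
Total = 3

3


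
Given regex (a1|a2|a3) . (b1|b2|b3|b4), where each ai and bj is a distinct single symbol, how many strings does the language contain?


First group: 3 alternatives
Second group: 4 alternatives
Concatenation: each choice from group 1 pairs with each from group 2
Total = 3 x 4 = 12

12


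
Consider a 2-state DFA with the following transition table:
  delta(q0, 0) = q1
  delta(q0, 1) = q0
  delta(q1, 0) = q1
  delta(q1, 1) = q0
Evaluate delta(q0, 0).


Looking up transition function:
delta(q0, 0) in the table
Row: q0, Column: 0
Result: q1

q1


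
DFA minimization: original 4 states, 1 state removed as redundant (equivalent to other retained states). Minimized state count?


Original DFA: 4 states
Redundant states removed: 1
Minimized states = original - removed
= 4 - 1
= 3

3


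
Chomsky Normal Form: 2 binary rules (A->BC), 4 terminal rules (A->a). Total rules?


CNF allows two rule forms:
  A -> BC (binary): 2 rules
  A -> a (terminal): 4 rules
Total = 2 + 4 = 6

6


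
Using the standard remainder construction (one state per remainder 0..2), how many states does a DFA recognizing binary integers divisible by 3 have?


Divisibility by 3 is tracked via the remainder mod 3: 0, 1, ..., 2
The construction assigns one state to each remainder
Number of remainders = 3

3


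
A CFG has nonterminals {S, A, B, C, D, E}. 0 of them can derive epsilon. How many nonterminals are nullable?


Nonterminals: {S, A, B, C, D, E}
A nonterminal is nullable if it can derive epsilon
Counting nullable nonterminals: 0
Total nullable = 0

0


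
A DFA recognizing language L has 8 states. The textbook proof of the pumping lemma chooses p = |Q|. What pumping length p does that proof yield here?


Pumping lemma for regular languages (standard proof):
Take p = |Q|, the number of DFA states.
Any string of length >= |Q| passes through |Q|+1 states while reading its first |Q| symbols,
so by pigeonhole some state repeats, giving the loop that can be pumped.
Here |Q| = 8
Therefore the proof uses p = 8

8


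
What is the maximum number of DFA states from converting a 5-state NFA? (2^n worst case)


NFA has 5 states
Subset construction: each DFA state = subset of NFA states
Maximum subsets = 2^5
2^5 = 32

32


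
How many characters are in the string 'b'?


String: 'b'
Counting characters:
  'b' appears 1 time(s)
Total length = 0 + 1 = 1

1


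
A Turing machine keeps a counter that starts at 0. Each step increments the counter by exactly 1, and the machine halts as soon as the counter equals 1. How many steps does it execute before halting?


Counter starts at 0. Counting sequence:
  Step 1: counter = 1
Counter reached 1 -> halt
Total steps = 1

1


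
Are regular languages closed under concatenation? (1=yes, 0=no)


Regular languages are closed under:
- Union (DFA product construction)
- Intersection (DFA product construction)
- Complement (swap accept/reject states)
- Concatenation (NFA construction)
- Kleene star (NFA construction)
concatenation is in this list
Therefore: closed

1


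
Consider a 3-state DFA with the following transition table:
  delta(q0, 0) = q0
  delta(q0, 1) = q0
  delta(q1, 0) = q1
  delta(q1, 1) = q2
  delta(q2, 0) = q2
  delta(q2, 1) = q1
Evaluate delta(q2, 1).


Looking up transition function:
delta(q2, 1) in the table
Row: q2, Column: 1
Result: q1

q1


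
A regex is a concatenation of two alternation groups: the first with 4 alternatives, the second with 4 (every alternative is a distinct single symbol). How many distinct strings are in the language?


First group: 4 alternatives
Second group: 4 alternatives
Concatenation: each choice from group 1 pairs with each from group 2
Total = 4 x 4 = 16

16


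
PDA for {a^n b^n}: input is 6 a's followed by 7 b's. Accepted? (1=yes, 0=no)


Language requires equal numbers of a's and b's
PDA pushes for each 'a', pops for each 'b'
Number of a's = 6
Number of b's = 7
6 != 7 -> Reject

0


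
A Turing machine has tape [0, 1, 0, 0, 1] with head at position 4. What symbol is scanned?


Tape: [0, 1, 0, 0, 1]
Positions: 0 1 2 3 4
Values:    0 1 0 0 1
Head at position 4
tape[4] = 1

1


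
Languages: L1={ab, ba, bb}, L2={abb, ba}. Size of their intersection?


L1 = {ab, ba, bb}
L2 = {abb, ba}
Checking each string in L1 against L2:
  'ab': in L2? No
  'ba': in L2? Yes
  'bb': in L2? No
Intersection = {ba}
|L1 ∩ L2| = 1

1


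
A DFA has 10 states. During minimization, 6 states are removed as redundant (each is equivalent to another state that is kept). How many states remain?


Original DFA: 10 states
Redundant states removed: 6
Minimized states = original - removed
= 10 - 6
= 4

4


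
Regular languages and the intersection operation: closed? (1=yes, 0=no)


Regular languages are closed under all standard operations:
- Union: Yes (product construction)
- Intersection: Yes (product construction)
- Complement: Yes (swap accept/reject)
- Concatenation: Yes (NFA construction)
Operation: intersection -> Closed

1


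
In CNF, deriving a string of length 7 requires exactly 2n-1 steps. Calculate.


Chomsky Normal Form derivation:
String length n = 7
Each step either:
  - Splits a nonterminal into two (n-1 such steps)
  - Converts a nonterminal to terminal (n such steps)
Total = (n-1) + n = 2n - 1
= 2(7) - 1
= 14 - 1
= 13

13


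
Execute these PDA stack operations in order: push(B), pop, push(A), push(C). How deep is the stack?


Tracing stack operations:
  push(B) -> stack = [B], depth=1
  pop -> removed B, stack = [], depth=0
  push(A) -> stack = [A], depth=1
  push(C) -> stack = [A,C], depth=2
Final depth = 2

2


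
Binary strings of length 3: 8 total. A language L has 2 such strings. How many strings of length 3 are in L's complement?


Alphabet: {0,1}
String length: 3
Total strings of length 3 = 2^3 = 8
Strings in L = 2
Complement = total - |L|
= 8 - 2
= 6

6


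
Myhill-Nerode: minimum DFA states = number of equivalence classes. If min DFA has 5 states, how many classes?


Myhill-Nerode theorem:
Number of equivalence classes = number of states in minimal DFA
Minimal DFA states = 5
Therefore equivalence classes = 5

5


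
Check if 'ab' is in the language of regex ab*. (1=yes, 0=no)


Pattern: ab*
String: 'ab'
Pattern requires: exactly one 'a' followed by zero or more 'b's
First char is 'a' -> OK
Rest 'b': all b's? Yes
Result: 1

1


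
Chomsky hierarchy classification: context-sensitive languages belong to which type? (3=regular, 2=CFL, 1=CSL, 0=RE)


Chomsky hierarchy levels:
  Type 3: Regular (DFA/NFA/regex)
  Type 2: Context-free (PDA)
  Type 1: Context-sensitive
  Type 0: Recursively enumerable (TM)
'context-sensitive' corresponds to Type 1

1


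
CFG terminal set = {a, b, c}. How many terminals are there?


Terminal symbols: a, b, c
Counting each: a (#1), b (#2), c (#3)
Total = 3

3


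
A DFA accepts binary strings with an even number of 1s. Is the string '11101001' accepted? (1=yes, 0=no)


DFA has 2 states: q_even (start, accept=yes) and q_odd
Processing string '11101001' character by character:
  Position 0: read '1', 1-count=1 -> q_odd
  Position 1: read '1', 1-count=2 -> q_even
  Position 2: read '1', 1-count=3 -> q_odd
  Position 3: read '0', 1-count=3 -> q_odd (no change)
  Position 4: read '1', 1-count=4 -> q_even
  Position 5: read '0', 1-count=4 -> q_even (no change)
  Position 6: read '0', 1-count=4 -> q_even (no change)
  Position 7: read '1', 1-count=5 -> q_odd
Final state: q_odd, total 1s = 5 (odd); the DFA requires an even count -> reject

0


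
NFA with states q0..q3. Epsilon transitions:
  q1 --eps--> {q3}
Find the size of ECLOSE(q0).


Starting from q0
Initialize closure = {q0}
q0 has no outgoing epsilon transitions -> nothing to add
Final closure: {q0}
Size = 1

1


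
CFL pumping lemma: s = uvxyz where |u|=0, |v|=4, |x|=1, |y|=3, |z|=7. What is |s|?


|s| = |u| + |v| + |x| + |y| + |z|
= 0 + 4 + 1 + 3 + 7
= 4 + 1 + 10
= 5 + 10
= 15

15


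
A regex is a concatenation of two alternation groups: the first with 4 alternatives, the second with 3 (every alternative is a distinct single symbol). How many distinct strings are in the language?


First group: 4 alternatives
Second group: 3 alternatives
Concatenation: each choice from group 1 pairs with each from group 2
Total = 4 x 3 = 12

12


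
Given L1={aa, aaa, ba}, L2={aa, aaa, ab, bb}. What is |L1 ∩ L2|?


L1 = {aa, aaa, ba}
L2 = {aa, aaa, ab, bb}
Checking each string in L1 against L2:
  'aa': in L2? Yes
  'aaa': in L2? Yes
  'ba': in L2? No
Intersection = {aa, aaa}
|L1 ∩ L2| = 2

2


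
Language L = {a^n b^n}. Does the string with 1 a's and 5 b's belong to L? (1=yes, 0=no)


Language requires equal numbers of a's and b's
PDA pushes for each 'a', pops for each 'b'
Number of a's = 1
Number of b's = 5
1 != 5 -> Reject

0


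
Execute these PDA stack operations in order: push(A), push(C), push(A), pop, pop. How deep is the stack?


Tracing stack operations:
  push(A) -> stack = [A], depth=1
  push(C) -> stack = [A,C], depth=2
  push(A) -> stack = [A,C,A], depth=3
  pop -> removed A, stack = [A,C], depth=2
  pop -> removed C, stack = [A], depth=1
Final depth = 1

1


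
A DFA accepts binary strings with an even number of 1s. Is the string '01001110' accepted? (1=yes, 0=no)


DFA has 2 states: q_even (start, accept=yes) and q_odd
Processing string '01001110' character by character:
  Position 0: read '0', 1-count=0 -> q_even (no change)
  Position 1: read '1', 1-count=1 -> q_odd
  Position 2: read '0', 1-count=1 -> q_odd (no change)
  Position 3: read '0', 1-count=1 -> q_odd (no change)
  Position 4: read '1', 1-count=2 -> q_even
  Position 5: read '1', 1-count=3 -> q_odd
  Position 6: read '1', 1-count=4 -> q_even
  Position 7: read '0', 1-count=4 -> q_even (no change)
Final state: q_even, total 1s = 4 (even); the DFA requires an even count -> accept

1


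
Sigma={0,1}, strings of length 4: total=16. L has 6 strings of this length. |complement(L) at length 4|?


Alphabet: {0,1}
String length: 4
Total strings of length 4 = 2^4 = 16
Strings in L = 6
Complement = total - |L|
= 16 - 6
= 10

10


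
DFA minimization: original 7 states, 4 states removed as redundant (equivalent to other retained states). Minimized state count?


Original DFA: 7 states
Redundant states removed: 4
Minimized states = original - removed
= 7 - 4
= 3

3


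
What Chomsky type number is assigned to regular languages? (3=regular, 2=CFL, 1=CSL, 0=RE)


Chomsky hierarchy levels:
  Type 3: Regular (DFA/NFA/regex)
  Type 2: Context-free (PDA)
  Type 1: Context-sensitive
  Type 0: Recursively enumerable (TM)
'regular' corresponds to Type 3

3


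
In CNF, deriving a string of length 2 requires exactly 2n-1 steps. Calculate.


Chomsky Normal Form derivation:
String length n = 2
Each step either:
  - Splits a nonterminal into two (n-1 such steps)
  - Converts a nonterminal to terminal (n such steps)
Total = (n-1) + n = 2n - 1
= 2(2) - 1
= 4 - 1
= 3

3


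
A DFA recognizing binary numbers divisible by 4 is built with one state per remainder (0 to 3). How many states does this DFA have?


Divisibility by 4 is tracked via the remainder mod 4: 0, 1, ..., 3
The construction assigns one state to each remainder
Number of remainders = 4

4


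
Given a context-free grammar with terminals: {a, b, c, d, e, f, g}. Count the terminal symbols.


Terminal symbols: a, b, c, d, e, f, g
Counting each: a (#1), b (#2), c (#3), d (#4), e (#5), f (#6), g (#7)
Total = 7

7


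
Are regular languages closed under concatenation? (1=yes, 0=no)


Regular languages are closed under:
- Union (DFA product construction)
- Intersection (DFA product construction)
- Complement (swap accept/reject states)
- Concatenation (NFA construction)
- Kleene star (NFA construction)
concatenation is in this list
Therefore: closed

1


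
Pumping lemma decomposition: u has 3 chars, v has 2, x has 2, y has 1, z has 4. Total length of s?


|s| = |u| + |v| + |x| + |y| + |z|
= 3 + 2 + 2 + 1 + 4
= 5 + 2 + 5
= 7 + 5
= 12

12


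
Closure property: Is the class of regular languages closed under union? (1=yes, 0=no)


Regular languages are closed under all standard operations:
- Union: Yes (product construction)
- Intersection: Yes (product construction)
- Complement: Yes (swap accept/reject)
- Concatenation: Yes (NFA construction)
Operation: union -> Closed

1


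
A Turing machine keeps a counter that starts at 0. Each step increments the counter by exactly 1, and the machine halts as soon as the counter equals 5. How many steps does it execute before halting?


Counter starts at 0. Counting sequence:
  Step 1: counter = 1
  Step 2: counter = 2
  Step 3: counter = 3
  Step 4: counter = 4
  Step 5: counter = 5
Counter reached 5 -> halt
Total steps = 5

5


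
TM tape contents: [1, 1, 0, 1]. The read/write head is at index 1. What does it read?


Tape: [1, 1, 0, 1]
Positions: 0 1 2 3
Values:    1 1 0 1
Head at position 1
tape[1] = 1

1


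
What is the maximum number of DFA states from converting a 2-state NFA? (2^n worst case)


NFA has 2 states
Subset construction: each DFA state = subset of NFA states
Maximum subsets = 2^2
2^2 = 4

4


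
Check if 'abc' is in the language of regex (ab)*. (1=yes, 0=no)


Pattern: (ab)*
String: 'abc'
Pattern requires: zero or more repetitions of 'ab'
Length 3 is odd -> cannot be (ab)* -> no match
Result: 0

0


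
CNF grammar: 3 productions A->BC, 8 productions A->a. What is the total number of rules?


CNF allows two rule forms:
  A -> BC (binary): 3 rules
  A -> a (terminal): 8 rules
Total = 3 + 8 = 11

11


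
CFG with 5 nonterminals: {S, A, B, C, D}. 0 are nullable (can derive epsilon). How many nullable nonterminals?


Nonterminals: {S, A, B, C, D}
A nonterminal is nullable if it can derive epsilon
Counting nullable nonterminals: 0
Total nullable = 0

0


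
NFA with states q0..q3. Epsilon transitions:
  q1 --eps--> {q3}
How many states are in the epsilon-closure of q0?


Starting from q0
Initialize closure = {q0}
q0 has no outgoing epsilon transitions -> nothing to add
Final closure: {q0}
Size = 1

1


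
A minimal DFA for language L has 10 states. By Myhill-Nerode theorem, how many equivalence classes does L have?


Myhill-Nerode theorem:
Number of equivalence classes = number of states in minimal DFA
Minimal DFA states = 10
Therefore equivalence classes = 10

10


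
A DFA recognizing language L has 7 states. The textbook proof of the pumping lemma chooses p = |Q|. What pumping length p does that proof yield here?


Pumping lemma for regular languages (standard proof):
Take p = |Q|, the number of DFA states.
Any string of length >= |Q| passes through |Q|+1 states while reading its first |Q| symbols,
so by pigeonhole some state repeats, giving the loop that can be pumped.
Here |Q| = 7
Therefore the proof uses p = 7

7


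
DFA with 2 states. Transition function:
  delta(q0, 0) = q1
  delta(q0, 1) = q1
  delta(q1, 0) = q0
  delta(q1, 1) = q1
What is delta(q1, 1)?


Looking up transition function:
delta(q1, 1) in the table
Row: q1, Column: 1
Result: q1

q1


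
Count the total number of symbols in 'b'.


String: 'b'
Counting characters:
  'b' appears 1 time(s)
Total length = 0 + 1 = 1

1


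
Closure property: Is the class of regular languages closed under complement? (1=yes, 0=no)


Regular languages are closed under all standard operations:
- Union: Yes (product construction)
- Intersection: Yes (product construction)
- Complement: Yes (swap accept/reject)
- Concatenation: Yes (NFA construction)
Operation: complement -> Closed

1


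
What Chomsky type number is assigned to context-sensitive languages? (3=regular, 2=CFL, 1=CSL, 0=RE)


Chomsky hierarchy levels:
  Type 3: Regular (DFA/NFA/regex)
  Type 2: Context-free (PDA)
  Type 1: Context-sensitive
  Type 0: Recursively enumerable (TM)
'context-sensitive' corresponds to Type 1

1


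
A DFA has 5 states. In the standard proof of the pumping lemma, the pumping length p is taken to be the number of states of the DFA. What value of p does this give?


Pumping lemma for regular languages (standard proof):
Take p = |Q|, the number of DFA states.
Any string of length >= |Q| passes through |Q|+1 states while reading its first |Q| symbols,
so by pigeonhole some state repeats, giving the loop that can be pumped.
Here |Q| = 5
Therefore the proof uses p = 5

5


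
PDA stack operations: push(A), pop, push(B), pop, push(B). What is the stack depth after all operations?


Tracing stack operations:
  push(A) -> stack = [A], depth=1
  pop -> removed A, stack = [], depth=0
  push(B) -> stack = [B], depth=1
  pop -> removed B, stack = [], depth=0
  push(B) -> stack = [B], depth=1
Final depth = 1

1


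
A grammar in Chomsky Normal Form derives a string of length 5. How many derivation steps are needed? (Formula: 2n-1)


Chomsky Normal Form derivation:
String length n = 5
Each step either:
  - Splits a nonterminal into two (n-1 such steps)
  - Converts a nonterminal to terminal (n such steps)
Total = (n-1) + n = 2n - 1
= 2(5) - 1
= 10 - 1
= 9

9


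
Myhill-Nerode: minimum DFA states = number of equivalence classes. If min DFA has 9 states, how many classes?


Myhill-Nerode theorem:
Number of equivalence classes = number of states in minimal DFA
Minimal DFA states = 9
Therefore equivalence classes = 9

9


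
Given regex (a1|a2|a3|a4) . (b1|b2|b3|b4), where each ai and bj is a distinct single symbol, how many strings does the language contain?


First group: 4 alternatives
Second group: 4 alternatives
Concatenation: each choice from group 1 pairs with each from group 2
Total = 4 x 4 = 16

16


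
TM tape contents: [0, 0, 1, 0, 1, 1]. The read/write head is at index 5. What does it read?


Tape: [0, 0, 1, 0, 1, 1]
Positions: 0 1 2 3 4 5
Values:    0 0 1 0 1 1
Head at position 5
tape[5] = 1

1


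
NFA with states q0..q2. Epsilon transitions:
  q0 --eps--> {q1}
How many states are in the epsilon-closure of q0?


Starting from q0
Initialize closure = {q0}
Follow epsilon from q0 -> add q1
Final closure: {q0, q1}
Size = 2

2


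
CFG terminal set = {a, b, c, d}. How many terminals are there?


Terminal symbols: a, b, c, d
Counting each: a (#1), b (#2), c (#3), d (#4)
Total = 4

4


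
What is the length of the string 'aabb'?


String: 'aabb'
Counting characters:
  'a' appears 2 time(s)
  'b' appears 2 time(s)
Total length = 2 + 2 = 4

4


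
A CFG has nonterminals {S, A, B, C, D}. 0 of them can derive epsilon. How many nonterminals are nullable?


Nonterminals: {S, A, B, C, D}
A nonterminal is nullable if it can derive epsilon
Counting nullable nonterminals: 0
Total nullable = 0

0


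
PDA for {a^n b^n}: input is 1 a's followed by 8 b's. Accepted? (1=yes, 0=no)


Language requires equal numbers of a's and b's
PDA pushes for each 'a', pops for each 'b'
Number of a's = 1
Number of b's = 8
1 != 8 -> Reject

0


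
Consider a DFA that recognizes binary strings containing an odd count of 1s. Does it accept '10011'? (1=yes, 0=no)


DFA has 2 states: q_even (start, accept=no) and q_odd
Processing string '10011' character by character:
  Position 0: read '1', 1-count=1 -> q_odd
  Position 1: read '0', 1-count=1 -> q_odd (no change)
  Position 2: read '0', 1-count=1 -> q_odd (no change)
  Position 3: read '1', 1-count=2 -> q_even
  Position 4: read '1', 1-count=3 -> q_odd
Final state: q_odd, total 1s = 3 (odd); the DFA requires an odd count -> accept

1


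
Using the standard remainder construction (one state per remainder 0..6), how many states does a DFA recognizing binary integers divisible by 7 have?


Divisibility by 7 is tracked via the remainder mod 7: 0, 1, ..., 6
The construction assigns one state to each remainder
Number of remainders = 7

7


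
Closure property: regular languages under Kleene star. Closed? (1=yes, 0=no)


Regular languages are closed under:
- Union (DFA product construction)
- Intersection (DFA product construction)
- Complement (swap accept/reject states)
- Concatenation (NFA construction)
- Kleene star (NFA construction)
Kleene star is in this list
Therefore: closed

1


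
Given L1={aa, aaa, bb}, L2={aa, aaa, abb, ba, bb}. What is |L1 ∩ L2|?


L1 = {aa, aaa, bb}
L2 = {aa, aaa, abb, ba, bb}
Checking each string in L1 against L2:
  'aa': in L2? Yes
  'aaa': in L2? Yes
  'bb': in L2? Yes
Intersection = {aa, aaa, bb}
|L1 ∩ L2| = 3

3


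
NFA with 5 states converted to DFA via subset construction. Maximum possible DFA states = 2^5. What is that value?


NFA has 5 states
Subset construction: each DFA state = subset of NFA states
Maximum subsets = 2^5
2^5 = 32

32


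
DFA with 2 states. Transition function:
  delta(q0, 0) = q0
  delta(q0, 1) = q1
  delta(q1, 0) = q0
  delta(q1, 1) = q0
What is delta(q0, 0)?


Looking up transition function:
delta(q0, 0) in the table
Row: q0, Column: 0
Result: q0

q0


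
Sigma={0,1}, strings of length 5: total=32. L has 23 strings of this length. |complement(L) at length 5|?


Alphabet: {0,1}
String length: 5
Total strings of length 5 = 2^5 = 32
Strings in L = 23
Complement = total - |L|
= 32 - 23
= 9

9


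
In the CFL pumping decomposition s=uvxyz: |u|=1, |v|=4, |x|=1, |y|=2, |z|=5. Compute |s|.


|s| = |u| + |v| + |x| + |y| + |z|
= 1 + 4 + 1 + 2 + 5
= 5 + 1 + 7
= 6 + 7
= 13

13


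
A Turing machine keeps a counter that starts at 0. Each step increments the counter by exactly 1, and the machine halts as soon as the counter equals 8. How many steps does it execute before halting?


Counter starts at 0. Counting sequence:
  Step 1: counter = 1
  Step 2: counter = 2
  Step 3: counter = 3
  Step 4: counter = 4
  Step 5: counter = 5
  Step 6: counter = 6
  Step 7: counter = 7
  Step 8: counter = 8
Counter reached 8 -> halt
Total steps = 8

8


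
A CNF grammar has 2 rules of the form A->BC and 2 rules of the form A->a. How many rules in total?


CNF allows two rule forms:
  A -> BC (binary): 2 rules
  A -> a (terminal): 2 rules
Total = 2 + 2 = 4

4


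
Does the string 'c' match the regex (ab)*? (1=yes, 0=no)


Pattern: (ab)*
String: 'c'
Pattern requires: zero or more repetitions of 'ab'
Length 1 is odd -> cannot be (ab)* -> no match
Result: 0

0


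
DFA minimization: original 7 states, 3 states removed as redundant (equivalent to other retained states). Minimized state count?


Original DFA: 7 states
Redundant states removed: 3
Minimized states = original - removed
= 7 - 3
= 4

4


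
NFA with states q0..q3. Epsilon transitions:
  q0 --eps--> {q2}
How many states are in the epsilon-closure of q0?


Starting from q0
Initialize closure = {q0}
Follow epsilon from q0 -> add q2
Final closure: {q0, q2}
Size = 2

2


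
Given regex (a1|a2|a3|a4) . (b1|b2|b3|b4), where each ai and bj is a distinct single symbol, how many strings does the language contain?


First group: 4 alternatives
Second group: 4 alternatives
Concatenation: each choice from group 1 pairs with each from group 2
Total = 4 x 4 = 16

16


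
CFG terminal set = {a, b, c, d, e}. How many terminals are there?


Terminal symbols: a, b, c, d, e
Counting each: a (#1), b (#2), c (#3), d (#4), e (#5)
Total = 5

5


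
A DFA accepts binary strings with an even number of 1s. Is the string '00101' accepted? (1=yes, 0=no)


DFA has 2 states: q_even (start, accept=yes) and q_odd
Processing string '00101' character by character:
  Position 0: read '0', 1-count=0 -> q_even (no change)
  Position 1: read '0', 1-count=0 -> q_even (no change)
  Position 2: read '1', 1-count=1 -> q_odd
  Position 3: read '0', 1-count=1 -> q_odd (no change)
  Position 4: read '1', 1-count=2 -> q_even
Final state: q_even, total 1s = 2 (even); the DFA requires an even count -> accept

1


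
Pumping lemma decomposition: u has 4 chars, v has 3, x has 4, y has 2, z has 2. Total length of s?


|s| = |u| + |v| + |x| + |y| + |z|
= 4 + 3 + 4 + 2 + 2
= 7 + 4 + 4
= 11 + 4
= 15

15


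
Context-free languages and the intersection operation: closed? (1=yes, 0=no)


CFL closure properties:
  Closed under: union, concatenation, Kleene star
  NOT closed under: intersection, complement
Operation 'intersection' is in not-closed list -> No (not closed)

0


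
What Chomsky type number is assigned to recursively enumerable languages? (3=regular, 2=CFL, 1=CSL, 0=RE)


Chomsky hierarchy levels:
  Type 3: Regular (DFA/NFA/regex)
  Type 2: Context-free (PDA)
  Type 1: Context-sensitive
  Type 0: Recursively enumerable (TM)
'recursively enumerable' corresponds to Type 0

0


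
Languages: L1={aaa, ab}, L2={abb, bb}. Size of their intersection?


L1 = {aaa, ab}
L2 = {abb, bb}
Checking each string in L1 against L2:
  'aaa': in L2? No
  'ab': in L2? No
Intersection = {}
|L1 ∩ L2| = 0

0


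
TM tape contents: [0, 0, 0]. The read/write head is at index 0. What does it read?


Tape: [0, 0, 0]
Positions: 0 1 2
Values:    0 0 0
Head at position 0
tape[0] = 0

0


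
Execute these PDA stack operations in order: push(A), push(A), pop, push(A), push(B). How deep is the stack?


Tracing stack operations:
  push(A) -> stack = [A], depth=1
  push(A) -> stack = [A,A], depth=2
  pop -> removed A, stack = [A], depth=1
  push(A) -> stack = [A,A], depth=2
  push(B) -> stack = [A,A,B], depth=3
Final depth = 3

3


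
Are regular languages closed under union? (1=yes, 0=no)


Regular languages are closed under:
- Union (DFA product construction)
- Intersection (DFA product construction)
- Complement (swap accept/reject states)
- Concatenation (NFA construction)
- Kleene star (NFA construction)
union is in this list
Therefore: closed

1


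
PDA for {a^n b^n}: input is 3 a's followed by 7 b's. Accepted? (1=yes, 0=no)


Language requires equal numbers of a's and b's
PDA pushes for each 'a', pops for each 'b'
Number of a's = 3
Number of b's = 7
3 != 7 -> Reject

0


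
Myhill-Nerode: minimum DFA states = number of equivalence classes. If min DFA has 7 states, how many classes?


Myhill-Nerode theorem:
Number of equivalence classes = number of states in minimal DFA
Minimal DFA states = 7
Therefore equivalence classes = 7

7


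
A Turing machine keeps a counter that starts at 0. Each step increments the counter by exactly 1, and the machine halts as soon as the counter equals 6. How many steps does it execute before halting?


Counter starts at 0. Counting sequence:
  Step 1: counter = 1
  Step 2: counter = 2
  Step 3: counter = 3
  Step 4: counter = 4
  Step 5: counter = 5
  Step 6: counter = 6
Counter reached 6 -> halt
Total steps = 6

6


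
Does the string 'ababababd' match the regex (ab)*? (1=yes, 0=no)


Pattern: (ab)*
String: 'ababababd'
Pattern requires: zero or more repetitions of 'ab'
Length 9 is odd -> cannot be (ab)* -> no match
Result: 0

0


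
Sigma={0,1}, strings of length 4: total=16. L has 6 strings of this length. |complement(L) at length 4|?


Alphabet: {0,1}
String length: 4
Total strings of length 4 = 2^4 = 16
Strings in L = 6
Complement = total - |L|
= 16 - 6
= 10

10


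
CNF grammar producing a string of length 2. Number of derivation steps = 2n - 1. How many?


Chomsky Normal Form derivation:
String length n = 2
Each step either:
  - Splits a nonterminal into two (n-1 such steps)
  - Converts a nonterminal to terminal (n such steps)
Total = (n-1) + n = 2n - 1
= 2(2) - 1
= 4 - 1
= 3

3


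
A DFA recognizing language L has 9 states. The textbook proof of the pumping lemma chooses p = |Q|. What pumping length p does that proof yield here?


Pumping lemma for regular languages (standard proof):
Take p = |Q|, the number of DFA states.
Any string of length >= |Q| passes through |Q|+1 states while reading its first |Q| symbols,
so by pigeonhole some state repeats, giving the loop that can be pumped.
Here |Q| = 9
Therefore the proof uses p = 9

9


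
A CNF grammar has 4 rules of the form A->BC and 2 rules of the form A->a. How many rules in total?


CNF allows two rule forms:
  A -> BC (binary): 4 rules
  A -> a (terminal): 2 rules
Total = 4 + 2 = 6

6


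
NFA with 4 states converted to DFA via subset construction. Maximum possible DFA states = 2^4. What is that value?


NFA has 4 states
Subset construction: each DFA state = subset of NFA states
Maximum subsets = 2^4
2^4 = 16

16


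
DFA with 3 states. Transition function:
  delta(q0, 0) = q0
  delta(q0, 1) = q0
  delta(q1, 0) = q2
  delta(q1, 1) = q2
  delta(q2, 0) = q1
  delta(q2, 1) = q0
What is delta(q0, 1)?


Looking up transition function:
delta(q0, 1) in the table
Row: q0, Column: 1
Result: q0

q0


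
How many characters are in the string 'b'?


String: 'b'
Counting characters:
  'b' appears 1 time(s)
Total length = 0 + 1 = 1

1


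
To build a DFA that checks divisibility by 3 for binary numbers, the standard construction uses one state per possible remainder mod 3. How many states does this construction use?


Divisibility by 3 is tracked via the remainder mod 3: 0, 1, ..., 2
The construction assigns one state to each remainder
Number of remainders = 3

3


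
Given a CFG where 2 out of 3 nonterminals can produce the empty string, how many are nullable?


Nonterminals: {S, A, B}
A nonterminal is nullable if it can derive epsilon
Counting nullable nonterminals: 2
Total nullable = 2

2


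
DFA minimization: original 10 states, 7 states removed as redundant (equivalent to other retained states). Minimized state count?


Original DFA: 10 states
Redundant states removed: 7
Minimized states = original - removed
= 10 - 7
= 3

3


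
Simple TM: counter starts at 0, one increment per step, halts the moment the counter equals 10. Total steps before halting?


Counter starts at 0. Counting sequence:
  Step 1: counter = 1
  Step 2: counter = 2
  Step 3: counter = 3
  Step 4: counter = 4
  Step 5: counter = 5
  Step 6: counter = 6
  ...
  Step 10: counter = 10
Counter reached 10 -> halt
Total steps = 10

10


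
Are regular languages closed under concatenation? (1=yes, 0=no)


Regular languages are closed under:
- Union (DFA product construction)
- Intersection (DFA product construction)
- Complement (swap accept/reject states)
- Concatenation (NFA construction)
- Kleene star (NFA construction)
concatenation is in this list
Therefore: closed

1


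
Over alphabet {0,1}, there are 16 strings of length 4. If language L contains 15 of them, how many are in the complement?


Alphabet: {0,1}
String length: 4
Total strings of length 4 = 2^4 = 16
Strings in L = 15
Complement = total - |L|
= 16 - 15
= 1

1


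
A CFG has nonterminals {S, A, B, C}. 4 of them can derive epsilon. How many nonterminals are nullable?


Nonterminals: {S, A, B, C}
A nonterminal is nullable if it can derive epsilon
Counting nullable nonterminals: 4
Total nullable = 4

4


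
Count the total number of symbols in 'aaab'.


String: 'aaab'
Counting characters:
  'a' appears 3 time(s)
  'b' appears 1 time(s)
Total length = 3 + 1 = 4

4


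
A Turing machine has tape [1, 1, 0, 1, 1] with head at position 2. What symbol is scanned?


Tape: [1, 1, 0, 1, 1]
Positions: 0 1 2 3 4
Values:    1 1 0 1 1
Head at position 2
tape[2] = 0

0


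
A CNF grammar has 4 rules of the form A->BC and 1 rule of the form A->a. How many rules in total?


CNF allows two rule forms:
  A -> BC (binary): 4 rules
  A -> a (terminal): 1 rule
Total = 4 + 1 = 5

5


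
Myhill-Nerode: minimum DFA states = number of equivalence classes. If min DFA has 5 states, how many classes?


Myhill-Nerode theorem:
Number of equivalence classes = number of states in minimal DFA
Minimal DFA states = 5
Therefore equivalence classes = 5

5
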